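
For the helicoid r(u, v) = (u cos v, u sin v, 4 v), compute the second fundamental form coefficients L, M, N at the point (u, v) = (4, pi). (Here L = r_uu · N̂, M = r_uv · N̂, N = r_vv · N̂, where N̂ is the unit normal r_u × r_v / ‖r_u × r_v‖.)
L = 0;  M = -sqrt(2)/2;  N = 0

Compute the unit normal N̂(u, v) = (4*sin(v)/sqrt(u^2 + 16), -4*cos(v)/sqrt(u^2 + 16), u/sqrt(u^2 + 16)), and the second partials r_uu, r_uv, r_vv. Take dot products:
  L(u, v) = r_uu · N̂ = 0,
  M(u, v) = r_uv · N̂ = -4/sqrt(u^2 + 16),
  N(u, v) = r_vv · N̂ = 0.
Evaluating at (u, v) = (4, pi):
  L = 0, M = -sqrt(2)/2, N = 0.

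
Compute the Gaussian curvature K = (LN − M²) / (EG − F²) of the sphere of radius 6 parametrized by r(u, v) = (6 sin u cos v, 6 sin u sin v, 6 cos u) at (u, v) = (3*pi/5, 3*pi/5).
K = 1/36

Coefficients of the first fundamental form: E = 36, F = 0, G = 36*sin(u)^2.
Coefficients of the second fundamental form: L = -6*sin(u)/Abs(sin(u)), M = 0, N = -6*sin(u)^3/Abs(sin(u)).
Assemble K = (LN − M²)/(EG − F²) = 1/36. At (u, v) = (3*pi/5, 3*pi/5): K = 1/36.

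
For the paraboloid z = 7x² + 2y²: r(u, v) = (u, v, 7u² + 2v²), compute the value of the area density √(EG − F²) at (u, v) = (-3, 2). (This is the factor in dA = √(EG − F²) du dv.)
√(EG − F²)|_{(-3, 2)} = sqrt(1829)

E = 196*u^2 + 1, F = 56*u*v, G = 16*v^2 + 1, so EG − F² = 196*u^2 + 16*v^2 + 1. Taking the positive square root: √(EG − F²) = sqrt(196*u^2 + 16*v^2 + 1). At (u, v) = (-3, 2): sqrt(1829).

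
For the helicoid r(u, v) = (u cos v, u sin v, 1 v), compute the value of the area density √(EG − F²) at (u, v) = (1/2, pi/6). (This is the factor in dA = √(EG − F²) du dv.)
√(EG − F²)|_{(1/2, pi/6)} = sqrt(5)/2

E = 1, F = 0, G = u^2 + 1, so EG − F² = u^2 + 1. Taking the positive square root: √(EG − F²) = sqrt(u^2 + 1). At (u, v) = (1/2, pi/6): sqrt(5)/2.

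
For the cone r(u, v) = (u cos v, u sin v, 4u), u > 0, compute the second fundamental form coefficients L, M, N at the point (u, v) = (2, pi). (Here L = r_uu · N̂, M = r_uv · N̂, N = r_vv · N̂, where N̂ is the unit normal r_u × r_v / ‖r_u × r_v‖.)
L = 0;  M = 0;  N = 8*sqrt(17)/17

Compute the unit normal N̂(u, v) = (-4*sqrt(17)*u*cos(v)/(17*Abs(u)), -4*sqrt(17)*u*sin(v)/(17*Abs(u)), sqrt(17)*u/(17*Abs(u))), and the second partials r_uu, r_uv, r_vv. Take dot products:
  L(u, v) = r_uu · N̂ = 0,
  M(u, v) = r_uv · N̂ = 0,
  N(u, v) = r_vv · N̂ = 4*sqrt(17)*u^2/(17*Abs(u)).
Evaluating at (u, v) = (2, pi):
  L = 0, M = 0, N = 8*sqrt(17)/17.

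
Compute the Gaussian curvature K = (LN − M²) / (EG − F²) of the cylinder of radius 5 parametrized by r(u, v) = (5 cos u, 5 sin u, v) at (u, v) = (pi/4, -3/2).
K = 0

Coefficients of the first fundamental form: E = 25, F = 0, G = 1.
Coefficients of the second fundamental form: L = -5, M = 0, N = 0.
Assemble K = (LN − M²)/(EG − F²) = 0. At (u, v) = (pi/4, -3/2): K = 0.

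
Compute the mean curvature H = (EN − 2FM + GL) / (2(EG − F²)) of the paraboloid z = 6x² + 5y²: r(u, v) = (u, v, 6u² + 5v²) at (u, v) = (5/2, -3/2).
H = 5861*sqrt(1126)/1267876

With E = 144*u^2 + 1, F = 120*u*v, G = 100*v^2 + 1, L = 12/sqrt(144*u^2 + 100*v^2 + 1), M = 0, N = 10/sqrt(144*u^2 + 100*v^2 + 1), assemble
  H = (EN − 2FM + GL) / (2(EG − F²)) = (720*u^2 + 600*v^2 + 11)/(144*u^2 + 100*v^2 + 1)^(3/2).
At (u, v) = (5/2, -3/2): H = 5861*sqrt(1126)/1267876.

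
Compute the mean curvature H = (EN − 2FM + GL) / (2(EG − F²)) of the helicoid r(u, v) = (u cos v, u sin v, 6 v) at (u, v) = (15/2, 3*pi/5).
H = 0

With E = 1, F = 0, G = u^2 + 36, L = 0, M = -6/sqrt(u^2 + 36), N = 0, assemble
  H = (EN − 2FM + GL) / (2(EG − F²)) = 0.
At (u, v) = (15/2, 3*pi/5): H = 0.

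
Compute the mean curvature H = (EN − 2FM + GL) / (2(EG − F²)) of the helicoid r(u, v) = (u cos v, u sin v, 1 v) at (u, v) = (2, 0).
H = 0

With E = 1, F = 0, G = u^2 + 1, L = 0, M = -1/sqrt(u^2 + 1), N = 0, assemble
  H = (EN − 2FM + GL) / (2(EG − F²)) = 0.
At (u, v) = (2, 0): H = 0.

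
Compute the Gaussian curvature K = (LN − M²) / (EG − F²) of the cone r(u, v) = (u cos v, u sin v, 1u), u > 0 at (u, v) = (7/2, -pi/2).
K = 0

Coefficients of the first fundamental form: E = 2, F = 0, G = u^2.
Coefficients of the second fundamental form: L = 0, M = 0, N = sqrt(2)*u^2/(2*Abs(u)).
Assemble K = (LN − M²)/(EG − F²) = 0. At (u, v) = (7/2, -pi/2): K = 0.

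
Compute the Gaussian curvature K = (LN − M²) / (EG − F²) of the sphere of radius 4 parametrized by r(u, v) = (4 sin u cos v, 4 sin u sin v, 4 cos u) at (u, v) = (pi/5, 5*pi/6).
K = 1/16

Coefficients of the first fundamental form: E = 16, F = 0, G = 16*sin(u)^2.
Coefficients of the second fundamental form: L = -4*sin(u)/Abs(sin(u)), M = 0, N = -4*sin(u)^3/Abs(sin(u)).
Assemble K = (LN − M²)/(EG − F²) = 1/16. At (u, v) = (pi/5, 5*pi/6): K = 1/16.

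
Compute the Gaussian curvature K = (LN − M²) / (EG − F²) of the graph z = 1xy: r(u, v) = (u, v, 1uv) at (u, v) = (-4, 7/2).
K = -16/13689

Coefficients of the first fundamental form: E = v^2 + 1, F = u*v, G = u^2 + 1.
Coefficients of the second fundamental form: L = 0, M = 1/sqrt(u^2 + v^2 + 1), N = 0.
Assemble K = (LN − M²)/(EG − F²) = 1/((u^2*v^2 - (u^2 + 1)*(v^2 + 1))*(u^2 + v^2 + 1)). At (u, v) = (-4, 7/2): K = -16/13689.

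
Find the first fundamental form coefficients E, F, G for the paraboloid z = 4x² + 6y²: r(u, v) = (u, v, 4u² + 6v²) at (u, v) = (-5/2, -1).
E = 401;  F = 240;  G = 145

Partials: r_u = (1, 0, 8*u), r_v = (0, 1, 12*v). As functions of (u, v):
  E = r_u · r_u = 64*u^2 + 1,
  F = r_u · r_v = 96*u*v,
  G = r_v · r_v = 144*v^2 + 1.
Evaluating at (u, v) = (-5/2, -1): E = 401, F = 240, G = 145.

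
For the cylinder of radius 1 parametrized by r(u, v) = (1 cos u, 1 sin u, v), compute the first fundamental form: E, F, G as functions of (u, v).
E = 1;  F = 0;  G = 1

Compute partials: r_u = (-sin(u), cos(u), 0), r_v = (0, 0, 1). Then
  E = r_u · r_u = 1,
  F = r_u · r_v = 0,
  G = r_v · r_v = 1.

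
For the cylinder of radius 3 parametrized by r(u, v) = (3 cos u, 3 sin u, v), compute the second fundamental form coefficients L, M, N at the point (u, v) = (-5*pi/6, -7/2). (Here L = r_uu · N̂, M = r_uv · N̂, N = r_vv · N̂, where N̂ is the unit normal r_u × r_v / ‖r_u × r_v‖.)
L = -3;  M = 0;  N = 0

Compute the unit normal N̂(u, v) = (cos(u), sin(u), 0), and the second partials r_uu, r_uv, r_vv. Take dot products:
  L(u, v) = r_uu · N̂ = -3,
  M(u, v) = r_uv · N̂ = 0,
  N(u, v) = r_vv · N̂ = 0.
Evaluating at (u, v) = (-5*pi/6, -7/2):
  L = -3, M = 0, N = 0.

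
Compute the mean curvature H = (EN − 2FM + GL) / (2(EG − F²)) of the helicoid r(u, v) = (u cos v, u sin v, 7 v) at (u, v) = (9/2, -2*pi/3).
H = 0

With E = 1, F = 0, G = u^2 + 49, L = 0, M = -7/sqrt(u^2 + 49), N = 0, assemble
  H = (EN − 2FM + GL) / (2(EG − F²)) = 0.
At (u, v) = (9/2, -2*pi/3): H = 0.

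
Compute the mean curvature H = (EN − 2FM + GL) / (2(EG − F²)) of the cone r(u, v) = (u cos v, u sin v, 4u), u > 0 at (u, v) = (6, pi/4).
H = sqrt(17)/51

With E = 17, F = 0, G = u^2, L = 0, M = 0, N = 4*sqrt(17)*u^2/(17*Abs(u)), assemble
  H = (EN − 2FM + GL) / (2(EG − F²)) = 2*sqrt(17)/(17*Abs(u)).
At (u, v) = (6, pi/4): H = sqrt(17)/51.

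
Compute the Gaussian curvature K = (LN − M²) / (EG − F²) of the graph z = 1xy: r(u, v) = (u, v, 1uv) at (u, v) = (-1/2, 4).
K = -16/4761

Coefficients of the first fundamental form: E = v^2 + 1, F = u*v, G = u^2 + 1.
Coefficients of the second fundamental form: L = 0, M = 1/sqrt(u^2 + v^2 + 1), N = 0.
Assemble K = (LN − M²)/(EG − F²) = 1/((u^2*v^2 - (u^2 + 1)*(v^2 + 1))*(u^2 + v^2 + 1)). At (u, v) = (-1/2, 4): K = -16/4761.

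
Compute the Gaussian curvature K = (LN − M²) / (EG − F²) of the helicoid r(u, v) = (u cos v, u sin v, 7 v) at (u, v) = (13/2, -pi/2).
K = -784/133225

Coefficients of the first fundamental form: E = 1, F = 0, G = u^2 + 49.
Coefficients of the second fundamental form: L = 0, M = -7/sqrt(u^2 + 49), N = 0.
Assemble K = (LN − M²)/(EG − F²) = -49/(u^2 + 49)^2. At (u, v) = (13/2, -pi/2): K = -784/133225.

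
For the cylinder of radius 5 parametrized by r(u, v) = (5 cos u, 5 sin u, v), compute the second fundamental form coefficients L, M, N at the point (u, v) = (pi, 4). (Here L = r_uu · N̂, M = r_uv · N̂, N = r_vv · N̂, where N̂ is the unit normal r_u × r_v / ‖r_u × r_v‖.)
L = -5;  M = 0;  N = 0

Compute the unit normal N̂(u, v) = (cos(u), sin(u), 0), and the second partials r_uu, r_uv, r_vv. Take dot products:
  L(u, v) = r_uu · N̂ = -5,
  M(u, v) = r_uv · N̂ = 0,
  N(u, v) = r_vv · N̂ = 0.
Evaluating at (u, v) = (pi, 4):
  L = -5, M = 0, N = 0.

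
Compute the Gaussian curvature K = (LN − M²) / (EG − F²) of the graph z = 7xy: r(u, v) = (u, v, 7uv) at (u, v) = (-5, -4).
K = -49/4040100

Coefficients of the first fundamental form: E = 49*v^2 + 1, F = 49*u*v, G = 49*u^2 + 1.
Coefficients of the second fundamental form: L = 0, M = 7/sqrt(49*u^2 + 49*v^2 + 1), N = 0.
Assemble K = (LN − M²)/(EG − F²) = -49/(2401*u^4 + 4802*u^2*v^2 + 98*u^2 + 2401*v^4 + 98*v^2 + 1). At (u, v) = (-5, -4): K = -49/4040100.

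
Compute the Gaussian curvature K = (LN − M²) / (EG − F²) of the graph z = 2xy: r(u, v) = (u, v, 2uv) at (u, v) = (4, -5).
K = -4/27225

Coefficients of the first fundamental form: E = 4*v^2 + 1, F = 4*u*v, G = 4*u^2 + 1.
Coefficients of the second fundamental form: L = 0, M = 2/sqrt(4*u^2 + 4*v^2 + 1), N = 0.
Assemble K = (LN − M²)/(EG − F²) = -4/(16*u^4 + 32*u^2*v^2 + 8*u^2 + 16*v^4 + 8*v^2 + 1). At (u, v) = (4, -5): K = -4/27225.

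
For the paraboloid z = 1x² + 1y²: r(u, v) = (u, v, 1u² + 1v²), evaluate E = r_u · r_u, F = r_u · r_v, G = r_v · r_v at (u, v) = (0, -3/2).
E = 1;  F = 0;  G = 10

Partials: r_u = (1, 0, 2*u), r_v = (0, 1, 2*v). As functions of (u, v):
  E = r_u · r_u = 4*u^2 + 1,
  F = r_u · r_v = 4*u*v,
  G = r_v · r_v = 4*v^2 + 1.
Evaluating at (u, v) = (0, -3/2): E = 1, F = 0, G = 10.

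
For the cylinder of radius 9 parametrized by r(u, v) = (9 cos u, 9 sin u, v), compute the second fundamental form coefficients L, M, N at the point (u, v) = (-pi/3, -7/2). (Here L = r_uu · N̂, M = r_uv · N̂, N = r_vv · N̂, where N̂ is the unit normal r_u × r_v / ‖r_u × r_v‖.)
L = -9;  M = 0;  N = 0

Compute the unit normal N̂(u, v) = (cos(u), sin(u), 0), and the second partials r_uu, r_uv, r_vv. Take dot products:
  L(u, v) = r_uu · N̂ = -9,
  M(u, v) = r_uv · N̂ = 0,
  N(u, v) = r_vv · N̂ = 0.
Evaluating at (u, v) = (-pi/3, -7/2):
  L = -9, M = 0, N = 0.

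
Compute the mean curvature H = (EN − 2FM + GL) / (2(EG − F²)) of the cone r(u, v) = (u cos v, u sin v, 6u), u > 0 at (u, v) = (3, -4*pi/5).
H = sqrt(37)/37

With E = 37, F = 0, G = u^2, L = 0, M = 0, N = 6*sqrt(37)*u^2/(37*Abs(u)), assemble
  H = (EN − 2FM + GL) / (2(EG − F²)) = 3*sqrt(37)/(37*Abs(u)).
At (u, v) = (3, -4*pi/5): H = sqrt(37)/37.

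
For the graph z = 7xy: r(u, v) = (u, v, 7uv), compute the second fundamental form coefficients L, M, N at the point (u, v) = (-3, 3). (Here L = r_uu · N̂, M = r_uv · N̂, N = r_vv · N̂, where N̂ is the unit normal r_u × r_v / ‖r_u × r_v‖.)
L = 0;  M = 7*sqrt(883)/883;  N = 0

Compute the unit normal N̂(u, v) = (-7*v/sqrt(49*u^2 + 49*v^2 + 1), -7*u/sqrt(49*u^2 + 49*v^2 + 1), 1/sqrt(49*u^2 + 49*v^2 + 1)), and the second partials r_uu, r_uv, r_vv. Take dot products:
  L(u, v) = r_uu · N̂ = 0,
  M(u, v) = r_uv · N̂ = 7/sqrt(49*u^2 + 49*v^2 + 1),
  N(u, v) = r_vv · N̂ = 0.
Evaluating at (u, v) = (-3, 3):
  L = 0, M = 7*sqrt(883)/883, N = 0.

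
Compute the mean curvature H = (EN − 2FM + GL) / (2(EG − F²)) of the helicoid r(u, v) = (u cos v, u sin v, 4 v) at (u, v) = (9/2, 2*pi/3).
H = 0

With E = 1, F = 0, G = u^2 + 16, L = 0, M = -4/sqrt(u^2 + 16), N = 0, assemble
  H = (EN − 2FM + GL) / (2(EG − F²)) = 0.
At (u, v) = (9/2, 2*pi/3): H = 0.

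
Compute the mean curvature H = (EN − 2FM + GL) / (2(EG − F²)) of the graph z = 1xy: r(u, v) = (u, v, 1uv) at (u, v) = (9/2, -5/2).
H = 9*sqrt(110)/1210

With E = v^2 + 1, F = u*v, G = u^2 + 1, L = 0, M = 1/sqrt(u^2 + v^2 + 1), N = 0, assemble
  H = (EN − 2FM + GL) / (2(EG − F²)) = -u*v/(u^2 + v^2 + 1)^(3/2).
At (u, v) = (9/2, -5/2): H = 9*sqrt(110)/1210.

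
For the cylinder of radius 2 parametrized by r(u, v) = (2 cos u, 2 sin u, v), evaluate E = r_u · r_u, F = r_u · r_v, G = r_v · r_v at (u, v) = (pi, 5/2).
E = 4;  F = 0;  G = 1

Partials: r_u = (-2*sin(u), 2*cos(u), 0), r_v = (0, 0, 1). As functions of (u, v):
  E = r_u · r_u = 4,
  F = r_u · r_v = 0,
  G = r_v · r_v = 1.
Evaluating at (u, v) = (pi, 5/2): E = 4, F = 0, G = 1.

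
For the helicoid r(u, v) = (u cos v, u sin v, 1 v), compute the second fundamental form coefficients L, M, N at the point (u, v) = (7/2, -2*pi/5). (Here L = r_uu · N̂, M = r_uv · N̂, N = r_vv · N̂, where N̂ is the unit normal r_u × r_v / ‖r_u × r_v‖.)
L = 0;  M = -2*sqrt(53)/53;  N = 0

Compute the unit normal N̂(u, v) = (sin(v)/sqrt(u^2 + 1), -cos(v)/sqrt(u^2 + 1), u/sqrt(u^2 + 1)), and the second partials r_uu, r_uv, r_vv. Take dot products:
  L(u, v) = r_uu · N̂ = 0,
  M(u, v) = r_uv · N̂ = -1/sqrt(u^2 + 1),
  N(u, v) = r_vv · N̂ = 0.
Evaluating at (u, v) = (7/2, -2*pi/5):
  L = 0, M = -2*sqrt(53)/53, N = 0.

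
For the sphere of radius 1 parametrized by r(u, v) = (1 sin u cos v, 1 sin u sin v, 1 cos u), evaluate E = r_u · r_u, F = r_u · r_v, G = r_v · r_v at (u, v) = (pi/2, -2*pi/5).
E = 1;  F = 0;  G = 1

Partials: r_u = (cos(u)*cos(v), sin(v)*cos(u), -sin(u)), r_v = (-sin(u)*sin(v), sin(u)*cos(v), 0). As functions of (u, v):
  E = r_u · r_u = 1,
  F = r_u · r_v = 0,
  G = r_v · r_v = sin(u)^2.
Evaluating at (u, v) = (pi/2, -2*pi/5): E = 1, F = 0, G = 1.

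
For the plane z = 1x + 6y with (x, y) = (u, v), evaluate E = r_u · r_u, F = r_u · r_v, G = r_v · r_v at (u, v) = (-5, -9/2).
E = 2;  F = 6;  G = 37

Partials: r_u = (1, 0, 1), r_v = (0, 1, 6). As functions of (u, v):
  E = r_u · r_u = 2,
  F = r_u · r_v = 6,
  G = r_v · r_v = 37.
Evaluating at (u, v) = (-5, -9/2): E = 2, F = 6, G = 37.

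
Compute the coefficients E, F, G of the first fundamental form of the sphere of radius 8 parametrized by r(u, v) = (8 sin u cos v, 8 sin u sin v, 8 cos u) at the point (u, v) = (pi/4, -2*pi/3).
E = 64;  F = 0;  G = 32

Partials: r_u = (8*cos(u)*cos(v), 8*sin(v)*cos(u), -8*sin(u)), r_v = (-8*sin(u)*sin(v), 8*sin(u)*cos(v), 0). As functions of (u, v):
  E = r_u · r_u = 64,
  F = r_u · r_v = 0,
  G = r_v · r_v = 64*sin(u)^2.
Evaluating at (u, v) = (pi/4, -2*pi/3): E = 64, F = 0, G = 32.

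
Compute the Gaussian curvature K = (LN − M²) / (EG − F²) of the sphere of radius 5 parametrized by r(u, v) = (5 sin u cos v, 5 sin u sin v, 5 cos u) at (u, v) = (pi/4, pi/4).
K = 1/25

Coefficients of the first fundamental form: E = 25, F = 0, G = 25*sin(u)^2.
Coefficients of the second fundamental form: L = -5*sin(u)/Abs(sin(u)), M = 0, N = -5*sin(u)^3/Abs(sin(u)).
Assemble K = (LN − M²)/(EG − F²) = 1/25. At (u, v) = (pi/4, pi/4): K = 1/25.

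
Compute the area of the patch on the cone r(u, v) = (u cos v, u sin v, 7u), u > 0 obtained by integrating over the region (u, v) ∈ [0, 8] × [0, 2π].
Area = 320*sqrt(2)*pi

Area = ∫∫ √(EG − F²) du dv with √(EG − F²) = 5*sqrt(2)*Abs(u). Integrating over [0, 8] × [0, 2π] gives 320*sqrt(2)*pi.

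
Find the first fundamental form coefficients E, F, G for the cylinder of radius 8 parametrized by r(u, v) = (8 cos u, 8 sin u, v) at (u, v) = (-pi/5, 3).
E = 64;  F = 0;  G = 1

Partials: r_u = (-8*sin(u), 8*cos(u), 0), r_v = (0, 0, 1). As functions of (u, v):
  E = r_u · r_u = 64,
  F = r_u · r_v = 0,
  G = r_v · r_v = 1.
Evaluating at (u, v) = (-pi/5, 3): E = 64, F = 0, G = 1.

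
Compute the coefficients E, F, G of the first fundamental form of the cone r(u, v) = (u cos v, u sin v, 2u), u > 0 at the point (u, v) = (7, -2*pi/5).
E = 5;  F = 0;  G = 49

Partials: r_u = (cos(v), sin(v), 2), r_v = (-u*sin(v), u*cos(v), 0). As functions of (u, v):
  E = r_u · r_u = 5,
  F = r_u · r_v = 0,
  G = r_v · r_v = u^2.
Evaluating at (u, v) = (7, -2*pi/5): E = 5, F = 0, G = 49.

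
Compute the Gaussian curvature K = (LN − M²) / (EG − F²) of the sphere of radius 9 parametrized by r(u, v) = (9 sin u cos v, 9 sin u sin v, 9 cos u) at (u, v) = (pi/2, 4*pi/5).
K = 1/81

Coefficients of the first fundamental form: E = 81, F = 0, G = 81*sin(u)^2.
Coefficients of the second fundamental form: L = -9*sin(u)/Abs(sin(u)), M = 0, N = -9*sin(u)^3/Abs(sin(u)).
Assemble K = (LN − M²)/(EG − F²) = 1/81. At (u, v) = (pi/2, 4*pi/5): K = 1/81.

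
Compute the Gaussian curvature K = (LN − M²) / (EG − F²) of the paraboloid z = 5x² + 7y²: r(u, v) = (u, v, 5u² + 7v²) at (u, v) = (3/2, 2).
K = 7/51005

Coefficients of the first fundamental form: E = 100*u^2 + 1, F = 140*u*v, G = 196*v^2 + 1.
Coefficients of the second fundamental form: L = 10/sqrt(100*u^2 + 196*v^2 + 1), M = 0, N = 14/sqrt(100*u^2 + 196*v^2 + 1).
Assemble K = (LN − M²)/(EG − F²) = 140/(10000*u^4 + 39200*u^2*v^2 + 200*u^2 + 38416*v^4 + 392*v^2 + 1). At (u, v) = (3/2, 2): K = 7/51005.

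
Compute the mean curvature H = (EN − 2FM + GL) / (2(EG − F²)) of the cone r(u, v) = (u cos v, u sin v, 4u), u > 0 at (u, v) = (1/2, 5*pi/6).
H = 4*sqrt(17)/17

With E = 17, F = 0, G = u^2, L = 0, M = 0, N = 4*sqrt(17)*u^2/(17*Abs(u)), assemble
  H = (EN − 2FM + GL) / (2(EG − F²)) = 2*sqrt(17)/(17*Abs(u)).
At (u, v) = (1/2, 5*pi/6): H = 4*sqrt(17)/17.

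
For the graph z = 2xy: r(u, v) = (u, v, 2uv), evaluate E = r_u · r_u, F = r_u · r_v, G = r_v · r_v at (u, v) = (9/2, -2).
E = 17;  F = -36;  G = 82

Partials: r_u = (1, 0, 2*v), r_v = (0, 1, 2*u). As functions of (u, v):
  E = r_u · r_u = 4*v^2 + 1,
  F = r_u · r_v = 4*u*v,
  G = r_v · r_v = 4*u^2 + 1.
Evaluating at (u, v) = (9/2, -2): E = 17, F = -36, G = 82.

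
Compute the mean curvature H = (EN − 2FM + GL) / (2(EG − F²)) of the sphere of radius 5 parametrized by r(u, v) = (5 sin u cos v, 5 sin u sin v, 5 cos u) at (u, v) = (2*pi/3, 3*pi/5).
H = -1/5

With E = 25, F = 0, G = 25*sin(u)^2, L = -5*sin(u)/Abs(sin(u)), M = 0, N = -5*sin(u)^3/Abs(sin(u)), assemble
  H = (EN − 2FM + GL) / (2(EG − F²)) = -sin(u)/(5*Abs(sin(u))).
At (u, v) = (2*pi/3, 3*pi/5): H = -1/5.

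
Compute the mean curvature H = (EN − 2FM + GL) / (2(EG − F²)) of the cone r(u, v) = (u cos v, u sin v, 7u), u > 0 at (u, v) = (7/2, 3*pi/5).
H = sqrt(2)/10

With E = 50, F = 0, G = u^2, L = 0, M = 0, N = 7*sqrt(2)*u^2/(10*Abs(u)), assemble
  H = (EN − 2FM + GL) / (2(EG − F²)) = 7*sqrt(2)/(20*Abs(u)).
At (u, v) = (7/2, 3*pi/5): H = sqrt(2)/10.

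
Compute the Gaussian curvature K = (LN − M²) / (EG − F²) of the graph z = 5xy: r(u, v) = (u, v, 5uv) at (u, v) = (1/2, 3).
K = -400/863041

Coefficients of the first fundamental form: E = 25*v^2 + 1, F = 25*u*v, G = 25*u^2 + 1.
Coefficients of the second fundamental form: L = 0, M = 5/sqrt(25*u^2 + 25*v^2 + 1), N = 0.
Assemble K = (LN − M²)/(EG − F²) = -25/(625*u^4 + 1250*u^2*v^2 + 50*u^2 + 625*v^4 + 50*v^2 + 1). At (u, v) = (1/2, 3): K = -400/863041.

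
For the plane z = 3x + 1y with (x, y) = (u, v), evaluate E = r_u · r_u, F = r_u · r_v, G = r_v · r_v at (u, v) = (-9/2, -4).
E = 10;  F = 3;  G = 2

Partials: r_u = (1, 0, 3), r_v = (0, 1, 1). As functions of (u, v):
  E = r_u · r_u = 10,
  F = r_u · r_v = 3,
  G = r_v · r_v = 2.
Evaluating at (u, v) = (-9/2, -4): E = 10, F = 3, G = 2.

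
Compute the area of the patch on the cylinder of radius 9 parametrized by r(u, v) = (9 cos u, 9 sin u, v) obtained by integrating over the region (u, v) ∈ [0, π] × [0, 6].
Area = 54*pi

Area = ∫∫ √(EG − F²) du dv with √(EG − F²) = 9. Integrating over [0, π] × [0, 6] gives 54*pi.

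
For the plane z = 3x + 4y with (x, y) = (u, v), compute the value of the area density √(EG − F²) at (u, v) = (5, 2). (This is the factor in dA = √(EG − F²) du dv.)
√(EG − F²)|_{(5, 2)} = sqrt(26)

E = 10, F = 12, G = 17, so EG − F² = 26. Taking the positive square root: √(EG − F²) = sqrt(26). At (u, v) = (5, 2): sqrt(26).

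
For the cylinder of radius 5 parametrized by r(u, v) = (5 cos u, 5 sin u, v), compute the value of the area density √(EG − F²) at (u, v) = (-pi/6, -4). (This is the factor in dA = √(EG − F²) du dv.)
√(EG − F²)|_{(-pi/6, -4)} = 5

E = 25, F = 0, G = 1, so EG − F² = 25. Taking the positive square root: √(EG − F²) = 5. At (u, v) = (-pi/6, -4): 5.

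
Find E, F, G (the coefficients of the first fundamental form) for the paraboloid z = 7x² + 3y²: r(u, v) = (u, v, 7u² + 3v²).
E = 196*u^2 + 1;  F = 84*u*v;  G = 36*v^2 + 1

Compute partials: r_u = (1, 0, 14*u), r_v = (0, 1, 6*v). Then
  E = r_u · r_u = 196*u^2 + 1,
  F = r_u · r_v = 84*u*v,
  G = r_v · r_v = 36*v^2 + 1.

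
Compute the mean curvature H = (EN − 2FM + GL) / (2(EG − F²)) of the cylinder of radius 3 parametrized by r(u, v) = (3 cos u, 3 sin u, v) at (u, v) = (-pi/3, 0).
H = -1/6

With E = 9, F = 0, G = 1, L = -3, M = 0, N = 0, assemble
  H = (EN − 2FM + GL) / (2(EG − F²)) = -1/6.
At (u, v) = (-pi/3, 0): H = -1/6.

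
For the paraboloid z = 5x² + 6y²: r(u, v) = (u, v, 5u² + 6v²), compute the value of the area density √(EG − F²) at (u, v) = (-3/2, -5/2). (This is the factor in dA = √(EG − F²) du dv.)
√(EG − F²)|_{(-3/2, -5/2)} = sqrt(1126)

E = 100*u^2 + 1, F = 120*u*v, G = 144*v^2 + 1, so EG − F² = 100*u^2 + 144*v^2 + 1. Taking the positive square root: √(EG − F²) = sqrt(100*u^2 + 144*v^2 + 1). At (u, v) = (-3/2, -5/2): sqrt(1126).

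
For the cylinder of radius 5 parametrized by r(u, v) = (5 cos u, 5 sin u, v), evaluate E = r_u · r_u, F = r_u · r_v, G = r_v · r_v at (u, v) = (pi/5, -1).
E = 25;  F = 0;  G = 1

Partials: r_u = (-5*sin(u), 5*cos(u), 0), r_v = (0, 0, 1). As functions of (u, v):
  E = r_u · r_u = 25,
  F = r_u · r_v = 0,
  G = r_v · r_v = 1.
Evaluating at (u, v) = (pi/5, -1): E = 25, F = 0, G = 1.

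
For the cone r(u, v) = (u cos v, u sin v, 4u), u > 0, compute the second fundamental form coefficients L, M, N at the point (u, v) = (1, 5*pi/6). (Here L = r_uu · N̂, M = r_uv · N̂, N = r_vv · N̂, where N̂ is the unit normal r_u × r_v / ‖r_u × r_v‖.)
L = 0;  M = 0;  N = 4*sqrt(17)/17

Compute the unit normal N̂(u, v) = (-4*sqrt(17)*u*cos(v)/(17*Abs(u)), -4*sqrt(17)*u*sin(v)/(17*Abs(u)), sqrt(17)*u/(17*Abs(u))), and the second partials r_uu, r_uv, r_vv. Take dot products:
  L(u, v) = r_uu · N̂ = 0,
  M(u, v) = r_uv · N̂ = 0,
  N(u, v) = r_vv · N̂ = 4*sqrt(17)*u^2/(17*Abs(u)).
Evaluating at (u, v) = (1, 5*pi/6):
  L = 0, M = 0, N = 4*sqrt(17)/17.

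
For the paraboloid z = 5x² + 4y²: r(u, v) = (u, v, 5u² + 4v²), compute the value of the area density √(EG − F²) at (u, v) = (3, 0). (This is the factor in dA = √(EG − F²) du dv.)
√(EG − F²)|_{(3, 0)} = sqrt(901)

E = 100*u^2 + 1, F = 80*u*v, G = 64*v^2 + 1, so EG − F² = 100*u^2 + 64*v^2 + 1. Taking the positive square root: √(EG − F²) = sqrt(100*u^2 + 64*v^2 + 1). At (u, v) = (3, 0): sqrt(901).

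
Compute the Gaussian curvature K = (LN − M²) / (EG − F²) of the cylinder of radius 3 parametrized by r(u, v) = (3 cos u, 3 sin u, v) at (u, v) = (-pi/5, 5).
K = 0

Coefficients of the first fundamental form: E = 9, F = 0, G = 1.
Coefficients of the second fundamental form: L = -3, M = 0, N = 0.
Assemble K = (LN − M²)/(EG − F²) = 0. At (u, v) = (-pi/5, 5): K = 0.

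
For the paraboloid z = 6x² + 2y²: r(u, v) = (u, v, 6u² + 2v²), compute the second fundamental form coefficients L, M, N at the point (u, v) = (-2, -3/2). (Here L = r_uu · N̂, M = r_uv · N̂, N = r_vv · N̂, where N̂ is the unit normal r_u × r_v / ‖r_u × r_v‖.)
L = 12*sqrt(613)/613;  M = 0;  N = 4*sqrt(613)/613

Compute the unit normal N̂(u, v) = (-12*u/sqrt(144*u^2 + 16*v^2 + 1), -4*v/sqrt(144*u^2 + 16*v^2 + 1), 1/sqrt(144*u^2 + 16*v^2 + 1)), and the second partials r_uu, r_uv, r_vv. Take dot products:
  L(u, v) = r_uu · N̂ = 12/sqrt(144*u^2 + 16*v^2 + 1),
  M(u, v) = r_uv · N̂ = 0,
  N(u, v) = r_vv · N̂ = 4/sqrt(144*u^2 + 16*v^2 + 1).
Evaluating at (u, v) = (-2, -3/2):
  L = 12*sqrt(613)/613, M = 0, N = 4*sqrt(613)/613.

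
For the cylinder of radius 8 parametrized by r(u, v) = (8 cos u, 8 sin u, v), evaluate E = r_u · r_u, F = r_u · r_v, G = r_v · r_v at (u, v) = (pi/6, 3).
E = 64;  F = 0;  G = 1

Partials: r_u = (-8*sin(u), 8*cos(u), 0), r_v = (0, 0, 1). As functions of (u, v):
  E = r_u · r_u = 64,
  F = r_u · r_v = 0,
  G = r_v · r_v = 1.
Evaluating at (u, v) = (pi/6, 3): E = 64, F = 0, G = 1.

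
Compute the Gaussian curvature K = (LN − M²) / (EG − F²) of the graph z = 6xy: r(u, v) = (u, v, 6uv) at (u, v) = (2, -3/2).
K = -9/12769

Coefficients of the first fundamental form: E = 36*v^2 + 1, F = 36*u*v, G = 36*u^2 + 1.
Coefficients of the second fundamental form: L = 0, M = 6/sqrt(36*u^2 + 36*v^2 + 1), N = 0.
Assemble K = (LN − M²)/(EG − F²) = -36/(1296*u^4 + 2592*u^2*v^2 + 72*u^2 + 1296*v^4 + 72*v^2 + 1). At (u, v) = (2, -3/2): K = -9/12769.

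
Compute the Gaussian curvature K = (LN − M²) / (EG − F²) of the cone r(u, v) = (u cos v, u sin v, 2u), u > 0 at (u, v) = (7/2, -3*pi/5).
K = 0

Coefficients of the first fundamental form: E = 5, F = 0, G = u^2.
Coefficients of the second fundamental form: L = 0, M = 0, N = 2*sqrt(5)*u^2/(5*Abs(u)).
Assemble K = (LN − M²)/(EG − F²) = 0. At (u, v) = (7/2, -3*pi/5): K = 0.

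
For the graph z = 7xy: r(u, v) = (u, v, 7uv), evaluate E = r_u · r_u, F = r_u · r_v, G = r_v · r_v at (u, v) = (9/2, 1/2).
E = 53/4;  F = 441/4;  G = 3973/4

Partials: r_u = (1, 0, 7*v), r_v = (0, 1, 7*u). As functions of (u, v):
  E = r_u · r_u = 49*v^2 + 1,
  F = r_u · r_v = 49*u*v,
  G = r_v · r_v = 49*u^2 + 1.
Evaluating at (u, v) = (9/2, 1/2): E = 53/4, F = 441/4, G = 3973/4.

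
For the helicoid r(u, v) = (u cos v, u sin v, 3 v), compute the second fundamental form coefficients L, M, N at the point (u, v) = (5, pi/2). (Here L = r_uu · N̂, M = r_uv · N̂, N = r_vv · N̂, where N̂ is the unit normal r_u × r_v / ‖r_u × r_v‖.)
L = 0;  M = -3*sqrt(34)/34;  N = 0

Compute the unit normal N̂(u, v) = (3*sin(v)/sqrt(u^2 + 9), -3*cos(v)/sqrt(u^2 + 9), u/sqrt(u^2 + 9)), and the second partials r_uu, r_uv, r_vv. Take dot products:
  L(u, v) = r_uu · N̂ = 0,
  M(u, v) = r_uv · N̂ = -3/sqrt(u^2 + 9),
  N(u, v) = r_vv · N̂ = 0.
Evaluating at (u, v) = (5, pi/2):
  L = 0, M = -3*sqrt(34)/34, N = 0.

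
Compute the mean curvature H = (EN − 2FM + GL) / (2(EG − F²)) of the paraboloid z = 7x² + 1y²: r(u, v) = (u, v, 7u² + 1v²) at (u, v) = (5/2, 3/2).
H = 1296*sqrt(1235)/1525225

With E = 196*u^2 + 1, F = 28*u*v, G = 4*v^2 + 1, L = 14/sqrt(196*u^2 + 4*v^2 + 1), M = 0, N = 2/sqrt(196*u^2 + 4*v^2 + 1), assemble
  H = (EN − 2FM + GL) / (2(EG − F²)) = 4*(49*u^2 + 7*v^2 + 2)/(196*u^2 + 4*v^2 + 1)^(3/2).
At (u, v) = (5/2, 3/2): H = 1296*sqrt(1235)/1525225.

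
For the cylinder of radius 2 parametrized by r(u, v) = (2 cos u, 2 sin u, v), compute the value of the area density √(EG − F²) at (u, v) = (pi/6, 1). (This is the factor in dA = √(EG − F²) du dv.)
√(EG − F²)|_{(pi/6, 1)} = 2

E = 4, F = 0, G = 1, so EG − F² = 4. Taking the positive square root: √(EG − F²) = 2. At (u, v) = (pi/6, 1): 2.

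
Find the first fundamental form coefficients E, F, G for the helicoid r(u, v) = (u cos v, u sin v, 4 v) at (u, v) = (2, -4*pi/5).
E = 1;  F = 0;  G = 20

Partials: r_u = (cos(v), sin(v), 0), r_v = (-u*sin(v), u*cos(v), 4). As functions of (u, v):
  E = r_u · r_u = 1,
  F = r_u · r_v = 0,
  G = r_v · r_v = u^2 + 16.
Evaluating at (u, v) = (2, -4*pi/5): E = 1, F = 0, G = 20.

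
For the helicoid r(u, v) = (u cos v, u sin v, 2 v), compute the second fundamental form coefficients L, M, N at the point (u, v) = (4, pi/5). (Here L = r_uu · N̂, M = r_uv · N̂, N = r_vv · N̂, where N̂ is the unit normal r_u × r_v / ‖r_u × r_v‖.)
L = 0;  M = -sqrt(5)/5;  N = 0

Compute the unit normal N̂(u, v) = (2*sin(v)/sqrt(u^2 + 4), -2*cos(v)/sqrt(u^2 + 4), u/sqrt(u^2 + 4)), and the second partials r_uu, r_uv, r_vv. Take dot products:
  L(u, v) = r_uu · N̂ = 0,
  M(u, v) = r_uv · N̂ = -2/sqrt(u^2 + 4),
  N(u, v) = r_vv · N̂ = 0.
Evaluating at (u, v) = (4, pi/5):
  L = 0, M = -sqrt(5)/5, N = 0.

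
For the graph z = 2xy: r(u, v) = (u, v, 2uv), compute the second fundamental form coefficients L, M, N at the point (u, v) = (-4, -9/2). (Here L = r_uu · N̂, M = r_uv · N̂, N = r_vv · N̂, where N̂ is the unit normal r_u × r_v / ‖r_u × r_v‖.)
L = 0;  M = sqrt(146)/73;  N = 0

Compute the unit normal N̂(u, v) = (-2*v/sqrt(4*u^2 + 4*v^2 + 1), -2*u/sqrt(4*u^2 + 4*v^2 + 1), 1/sqrt(4*u^2 + 4*v^2 + 1)), and the second partials r_uu, r_uv, r_vv. Take dot products:
  L(u, v) = r_uu · N̂ = 0,
  M(u, v) = r_uv · N̂ = 2/sqrt(4*u^2 + 4*v^2 + 1),
  N(u, v) = r_vv · N̂ = 0.
Evaluating at (u, v) = (-4, -9/2):
  L = 0, M = sqrt(146)/73, N = 0.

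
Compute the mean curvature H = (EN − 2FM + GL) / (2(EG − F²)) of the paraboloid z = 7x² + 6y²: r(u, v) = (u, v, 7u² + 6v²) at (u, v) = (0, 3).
H = 9085*sqrt(1297)/1682209

With E = 196*u^2 + 1, F = 168*u*v, G = 144*v^2 + 1, L = 14/sqrt(196*u^2 + 144*v^2 + 1), M = 0, N = 12/sqrt(196*u^2 + 144*v^2 + 1), assemble
  H = (EN − 2FM + GL) / (2(EG − F²)) = (1176*u^2 + 1008*v^2 + 13)/(196*u^2 + 144*v^2 + 1)^(3/2).
At (u, v) = (0, 3): H = 9085*sqrt(1297)/1682209.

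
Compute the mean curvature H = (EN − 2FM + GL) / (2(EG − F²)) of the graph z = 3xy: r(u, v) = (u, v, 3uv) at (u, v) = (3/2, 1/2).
H = -81*sqrt(94)/4418

With E = 9*v^2 + 1, F = 9*u*v, G = 9*u^2 + 1, L = 0, M = 3/sqrt(9*u^2 + 9*v^2 + 1), N = 0, assemble
  H = (EN − 2FM + GL) / (2(EG − F²)) = -27*u*v/(9*u^2 + 9*v^2 + 1)^(3/2).
At (u, v) = (3/2, 1/2): H = -81*sqrt(94)/4418.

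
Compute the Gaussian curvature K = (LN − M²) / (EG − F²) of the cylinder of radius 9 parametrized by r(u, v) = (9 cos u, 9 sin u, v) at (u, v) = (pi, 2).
K = 0

Coefficients of the first fundamental form: E = 81, F = 0, G = 1.
Coefficients of the second fundamental form: L = -9, M = 0, N = 0.
Assemble K = (LN − M²)/(EG − F²) = 0. At (u, v) = (pi, 2): K = 0.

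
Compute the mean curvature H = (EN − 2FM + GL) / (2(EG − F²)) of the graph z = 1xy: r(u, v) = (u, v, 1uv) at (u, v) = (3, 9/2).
H = -108/1331

With E = v^2 + 1, F = u*v, G = u^2 + 1, L = 0, M = 1/sqrt(u^2 + v^2 + 1), N = 0, assemble
  H = (EN − 2FM + GL) / (2(EG − F²)) = -u*v/(u^2 + v^2 + 1)^(3/2).
At (u, v) = (3, 9/2): H = -108/1331.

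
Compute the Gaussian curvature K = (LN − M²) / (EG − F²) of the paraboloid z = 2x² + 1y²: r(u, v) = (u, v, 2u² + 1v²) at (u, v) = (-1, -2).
K = 8/1089

Coefficients of the first fundamental form: E = 16*u^2 + 1, F = 8*u*v, G = 4*v^2 + 1.
Coefficients of the second fundamental form: L = 4/sqrt(16*u^2 + 4*v^2 + 1), M = 0, N = 2/sqrt(16*u^2 + 4*v^2 + 1).
Assemble K = (LN − M²)/(EG − F²) = 8/(256*u^4 + 128*u^2*v^2 + 32*u^2 + 16*v^4 + 8*v^2 + 1). At (u, v) = (-1, -2): K = 8/1089.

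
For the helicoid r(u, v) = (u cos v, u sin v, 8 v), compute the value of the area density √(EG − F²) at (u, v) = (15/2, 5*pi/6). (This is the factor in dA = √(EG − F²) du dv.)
√(EG − F²)|_{(15/2, 5*pi/6)} = sqrt(481)/2

E = 1, F = 0, G = u^2 + 64, so EG − F² = u^2 + 64. Taking the positive square root: √(EG − F²) = sqrt(u^2 + 64). At (u, v) = (15/2, 5*pi/6): sqrt(481)/2.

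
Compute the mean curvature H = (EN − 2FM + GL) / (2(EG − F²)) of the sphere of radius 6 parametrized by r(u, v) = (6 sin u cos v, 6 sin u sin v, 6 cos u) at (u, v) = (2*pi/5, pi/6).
H = -1/6

With E = 36, F = 0, G = 36*sin(u)^2, L = -6*sin(u)/Abs(sin(u)), M = 0, N = -6*sin(u)^3/Abs(sin(u)), assemble
  H = (EN − 2FM + GL) / (2(EG − F²)) = -sin(u)/(6*Abs(sin(u))).
At (u, v) = (2*pi/5, pi/6): H = -1/6.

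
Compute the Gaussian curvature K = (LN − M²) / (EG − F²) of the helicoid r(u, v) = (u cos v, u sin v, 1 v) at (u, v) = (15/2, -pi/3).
K = -16/52441

Coefficients of the first fundamental form: E = 1, F = 0, G = u^2 + 1.
Coefficients of the second fundamental form: L = 0, M = -1/sqrt(u^2 + 1), N = 0.
Assemble K = (LN − M²)/(EG − F²) = -1/(u^2 + 1)^2. At (u, v) = (15/2, -pi/3): K = -16/52441.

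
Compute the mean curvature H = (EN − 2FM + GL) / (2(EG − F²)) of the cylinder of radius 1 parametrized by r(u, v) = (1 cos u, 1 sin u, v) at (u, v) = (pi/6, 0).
H = -1/2

With E = 1, F = 0, G = 1, L = -1, M = 0, N = 0, assemble
  H = (EN − 2FM + GL) / (2(EG − F²)) = -1/2.
At (u, v) = (pi/6, 0): H = -1/2.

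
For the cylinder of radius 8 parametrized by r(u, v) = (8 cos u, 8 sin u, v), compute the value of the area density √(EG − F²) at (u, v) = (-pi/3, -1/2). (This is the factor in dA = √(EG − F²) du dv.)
√(EG − F²)|_{(-pi/3, -1/2)} = 8

E = 64, F = 0, G = 1, so EG − F² = 64. Taking the positive square root: √(EG − F²) = 8. At (u, v) = (-pi/3, -1/2): 8.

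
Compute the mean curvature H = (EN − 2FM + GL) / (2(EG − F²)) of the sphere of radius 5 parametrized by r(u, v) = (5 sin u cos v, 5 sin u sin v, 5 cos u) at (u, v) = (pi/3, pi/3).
H = -1/5

With E = 25, F = 0, G = 25*sin(u)^2, L = -5*sin(u)/Abs(sin(u)), M = 0, N = -5*sin(u)^3/Abs(sin(u)), assemble
  H = (EN − 2FM + GL) / (2(EG − F²)) = -sin(u)/(5*Abs(sin(u))).
At (u, v) = (pi/3, pi/3): H = -1/5.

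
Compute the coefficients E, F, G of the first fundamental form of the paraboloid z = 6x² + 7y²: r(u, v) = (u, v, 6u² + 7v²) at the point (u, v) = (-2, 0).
E = 577;  F = 0;  G = 1

Partials: r_u = (1, 0, 12*u), r_v = (0, 1, 14*v). As functions of (u, v):
  E = r_u · r_u = 144*u^2 + 1,
  F = r_u · r_v = 168*u*v,
  G = r_v · r_v = 196*v^2 + 1.
Evaluating at (u, v) = (-2, 0): E = 577, F = 0, G = 1.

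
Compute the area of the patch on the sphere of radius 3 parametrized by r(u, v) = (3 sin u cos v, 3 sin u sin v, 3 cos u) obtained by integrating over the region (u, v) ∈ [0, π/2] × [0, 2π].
Area = 18*pi

Area = ∫∫ √(EG − F²) du dv with √(EG − F²) = 9*Abs(sin(u)). Integrating over [0, π/2] × [0, 2π] gives 18*pi.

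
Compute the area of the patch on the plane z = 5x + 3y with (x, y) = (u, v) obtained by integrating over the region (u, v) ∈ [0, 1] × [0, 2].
Area = 2*sqrt(35)

Area = ∫∫ √(EG − F²) du dv with √(EG − F²) = sqrt(35). Integrating over [0, 1] × [0, 2] gives 2*sqrt(35).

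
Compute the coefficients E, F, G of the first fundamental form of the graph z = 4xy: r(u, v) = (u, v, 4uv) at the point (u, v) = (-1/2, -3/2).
E = 37;  F = 12;  G = 5

Partials: r_u = (1, 0, 4*v), r_v = (0, 1, 4*u). As functions of (u, v):
  E = r_u · r_u = 16*v^2 + 1,
  F = r_u · r_v = 16*u*v,
  G = r_v · r_v = 16*u^2 + 1.
Evaluating at (u, v) = (-1/2, -3/2): E = 37, F = 12, G = 5.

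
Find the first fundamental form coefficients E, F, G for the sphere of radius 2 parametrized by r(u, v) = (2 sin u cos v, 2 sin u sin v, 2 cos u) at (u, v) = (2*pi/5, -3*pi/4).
E = 4;  F = 0;  G = sqrt(5)/2 + 5/2

Partials: r_u = (2*cos(u)*cos(v), 2*sin(v)*cos(u), -2*sin(u)), r_v = (-2*sin(u)*sin(v), 2*sin(u)*cos(v), 0). As functions of (u, v):
  E = r_u · r_u = 4,
  F = r_u · r_v = 0,
  G = r_v · r_v = 4*sin(u)^2.
Evaluating at (u, v) = (2*pi/5, -3*pi/4): E = 4, F = 0, G = sqrt(5)/2 + 5/2.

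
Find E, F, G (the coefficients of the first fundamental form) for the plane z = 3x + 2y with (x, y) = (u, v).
E = 10;  F = 6;  G = 5

Compute partials: r_u = (1, 0, 3), r_v = (0, 1, 2). Then
  E = r_u · r_u = 10,
  F = r_u · r_v = 6,
  G = r_v · r_v = 5.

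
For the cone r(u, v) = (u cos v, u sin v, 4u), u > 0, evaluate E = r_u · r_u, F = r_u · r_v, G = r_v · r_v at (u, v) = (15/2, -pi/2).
E = 17;  F = 0;  G = 225/4

Partials: r_u = (cos(v), sin(v), 4), r_v = (-u*sin(v), u*cos(v), 0). As functions of (u, v):
  E = r_u · r_u = 17,
  F = r_u · r_v = 0,
  G = r_v · r_v = u^2.
Evaluating at (u, v) = (15/2, -pi/2): E = 17, F = 0, G = 225/4.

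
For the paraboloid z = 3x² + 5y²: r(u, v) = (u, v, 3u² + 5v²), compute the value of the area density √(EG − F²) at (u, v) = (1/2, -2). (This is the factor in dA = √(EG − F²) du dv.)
√(EG − F²)|_{(1/2, -2)} = sqrt(410)

E = 36*u^2 + 1, F = 60*u*v, G = 100*v^2 + 1, so EG − F² = 36*u^2 + 100*v^2 + 1. Taking the positive square root: √(EG − F²) = sqrt(36*u^2 + 100*v^2 + 1). At (u, v) = (1/2, -2): sqrt(410).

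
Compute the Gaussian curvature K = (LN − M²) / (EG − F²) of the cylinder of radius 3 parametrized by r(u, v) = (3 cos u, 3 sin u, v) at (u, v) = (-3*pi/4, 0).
K = 0

Coefficients of the first fundamental form: E = 9, F = 0, G = 1.
Coefficients of the second fundamental form: L = -3, M = 0, N = 0.
Assemble K = (LN − M²)/(EG − F²) = 0. At (u, v) = (-3*pi/4, 0): K = 0.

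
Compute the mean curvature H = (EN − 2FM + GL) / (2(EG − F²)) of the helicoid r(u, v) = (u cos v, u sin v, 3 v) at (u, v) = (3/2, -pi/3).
H = 0

With E = 1, F = 0, G = u^2 + 9, L = 0, M = -3/sqrt(u^2 + 9), N = 0, assemble
  H = (EN − 2FM + GL) / (2(EG − F²)) = 0.
At (u, v) = (3/2, -pi/3): H = 0.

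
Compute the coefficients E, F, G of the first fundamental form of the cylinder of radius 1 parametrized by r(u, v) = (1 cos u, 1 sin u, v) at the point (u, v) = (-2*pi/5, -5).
E = 1;  F = 0;  G = 1

Partials: r_u = (-sin(u), cos(u), 0), r_v = (0, 0, 1). As functions of (u, v):
  E = r_u · r_u = 1,
  F = r_u · r_v = 0,
  G = r_v · r_v = 1.
Evaluating at (u, v) = (-2*pi/5, -5): E = 1, F = 0, G = 1.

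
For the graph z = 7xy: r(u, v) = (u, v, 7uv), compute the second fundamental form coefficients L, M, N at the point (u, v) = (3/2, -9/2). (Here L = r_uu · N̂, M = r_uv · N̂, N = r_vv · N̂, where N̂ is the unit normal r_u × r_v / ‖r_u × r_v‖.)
L = 0;  M = 7*sqrt(4414)/2207;  N = 0

Compute the unit normal N̂(u, v) = (-7*v/sqrt(49*u^2 + 49*v^2 + 1), -7*u/sqrt(49*u^2 + 49*v^2 + 1), 1/sqrt(49*u^2 + 49*v^2 + 1)), and the second partials r_uu, r_uv, r_vv. Take dot products:
  L(u, v) = r_uu · N̂ = 0,
  M(u, v) = r_uv · N̂ = 7/sqrt(49*u^2 + 49*v^2 + 1),
  N(u, v) = r_vv · N̂ = 0.
Evaluating at (u, v) = (3/2, -9/2):
  L = 0, M = 7*sqrt(4414)/2207, N = 0.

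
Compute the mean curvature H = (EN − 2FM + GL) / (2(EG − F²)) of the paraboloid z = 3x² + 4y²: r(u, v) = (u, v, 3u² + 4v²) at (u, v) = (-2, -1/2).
H = 631*sqrt(161)/25921

With E = 36*u^2 + 1, F = 48*u*v, G = 64*v^2 + 1, L = 6/sqrt(36*u^2 + 64*v^2 + 1), M = 0, N = 8/sqrt(36*u^2 + 64*v^2 + 1), assemble
  H = (EN − 2FM + GL) / (2(EG − F²)) = (144*u^2 + 192*v^2 + 7)/(36*u^2 + 64*v^2 + 1)^(3/2).
At (u, v) = (-2, -1/2): H = 631*sqrt(161)/25921.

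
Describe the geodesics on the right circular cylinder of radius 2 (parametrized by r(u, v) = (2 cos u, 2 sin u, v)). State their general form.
The cylinder is flat (K = 0) and locally isometric to the plane via the development (u, v) ↦ (2 u, v). Geodesics are the pre-images of straight lines: circles (v constant), vertical lines (u constant), and helices (v = c · u + d) for constants c, d.

A right cylinder has E = 2², F = 0, G = 1, so EG − F² = 2², and L = −2, M = N = 0, giving K = (LN − M²)/(EG − F²) = 0 everywhere. A flat surface is locally isometric to the Euclidean plane via the map (u, v) ↦ (2 u, v). Straight lines in the (x̃, ỹ) plane pull back to: (a) horizontal circles (v = const), (b) vertical generators (u = const), and (c) helices (2 u tan θ = v, i.e. v = c · u + d).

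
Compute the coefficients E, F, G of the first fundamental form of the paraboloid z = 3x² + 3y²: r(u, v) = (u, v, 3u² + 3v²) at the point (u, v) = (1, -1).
E = 37;  F = -36;  G = 37

Partials: r_u = (1, 0, 6*u), r_v = (0, 1, 6*v). As functions of (u, v):
  E = r_u · r_u = 36*u^2 + 1,
  F = r_u · r_v = 36*u*v,
  G = r_v · r_v = 36*v^2 + 1.
Evaluating at (u, v) = (1, -1): E = 37, F = -36, G = 37.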